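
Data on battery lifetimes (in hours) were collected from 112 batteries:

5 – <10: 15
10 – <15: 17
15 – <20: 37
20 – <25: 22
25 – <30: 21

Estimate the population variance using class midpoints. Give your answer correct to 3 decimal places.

40.272

Midpoints: 7.5, 12.5, 17.5, 22.5, 27.5
n = 112, Σfm = 2045, mean = 18.2589
Σfm² = 41850
Σf(m − x̄)² = Σfm² − (Σfm)²/n = 41850 − 2045²/112 = 4510.4911
Population variance = 4510.4911 / 112 = 40.2722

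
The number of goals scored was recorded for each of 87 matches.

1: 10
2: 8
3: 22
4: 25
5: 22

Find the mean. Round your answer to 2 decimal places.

3.47

Values: 1, 2, 3, 4, 5
Σfx = 10×1 + 8×2 + 22×3 + 25×4 + 22×5 = 302
n = Σf = 87
Mean = 302 / 87 = 3.4713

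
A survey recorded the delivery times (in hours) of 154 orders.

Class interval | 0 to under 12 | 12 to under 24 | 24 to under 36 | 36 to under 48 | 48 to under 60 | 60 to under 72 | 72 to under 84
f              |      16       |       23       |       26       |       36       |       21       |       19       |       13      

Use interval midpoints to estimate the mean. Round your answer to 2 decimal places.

40.29

Midpoints: 6, 18, 30, 42, 54, 66, 78
Σfm = 16×6 + 23×18 + 26×30 + 36×42 + 21×54 + 19×66 + 13×78 = 6204
n = Σf = 154
Mean = 6204 / 154 = 40.2857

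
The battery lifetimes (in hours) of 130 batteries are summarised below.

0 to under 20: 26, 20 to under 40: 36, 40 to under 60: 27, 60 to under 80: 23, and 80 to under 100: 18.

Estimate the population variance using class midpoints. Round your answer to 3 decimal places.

703.172

Midpoints: 10, 30, 50, 70, 90
n = 130, Σfm = 5920, mean = 45.5385
Σfm² = 361000
Σf(m − x̄)² = Σfm² − (Σfm)²/n = 361000 − 5920²/130 = 91412.3077
Population variance = 91412.3077 / 130 = 703.1716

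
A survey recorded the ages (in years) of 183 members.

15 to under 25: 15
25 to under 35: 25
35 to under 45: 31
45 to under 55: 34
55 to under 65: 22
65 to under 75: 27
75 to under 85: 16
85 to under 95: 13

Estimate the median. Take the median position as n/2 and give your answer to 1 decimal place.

51.0

Cumulative frequencies: 15, 40, 71, 105, 127, 154, 170, 183
n = 183; position = n/2 = 91.5.
This falls in the class 45 to under 55: L = 45, F = 71, f = 34, h = 10.
Median ≈ 45 + ((91.5 − 71) / 34) × 10 = 51.0294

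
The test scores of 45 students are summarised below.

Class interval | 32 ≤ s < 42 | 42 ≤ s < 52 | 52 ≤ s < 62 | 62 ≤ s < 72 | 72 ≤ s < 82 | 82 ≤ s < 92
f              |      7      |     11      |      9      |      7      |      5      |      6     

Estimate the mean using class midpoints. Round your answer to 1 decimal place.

59.2

Midpoints: 37, 47, 57, 67, 77, 87
Σfm = 7×37 + 11×47 + 9×57 + 7×67 + 5×77 + 6×87 = 2665
n = Σf = 45
Mean = 2665 / 45 = 59.2222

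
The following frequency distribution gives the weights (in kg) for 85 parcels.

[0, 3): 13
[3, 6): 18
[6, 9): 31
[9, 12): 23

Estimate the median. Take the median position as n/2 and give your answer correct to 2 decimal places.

7.11

Cumulative frequencies: 13, 31, 62, 85
n = 85; position = n/2 = 42.5.
This falls in the class [6, 9): L = 6, F = 31, f = 31, h = 3.
Median ≈ 6 + ((42.5 − 31) / 31) × 3 = 7.1129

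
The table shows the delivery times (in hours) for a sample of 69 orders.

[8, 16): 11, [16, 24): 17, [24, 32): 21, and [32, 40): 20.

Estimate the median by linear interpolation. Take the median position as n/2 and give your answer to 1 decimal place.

Cumulative frequencies: 11, 28, 49, 69
n = 69; position = n/2 = 34.5.
This falls in the class [24, 32): L = 24, F = 28, f = 21, h = 8.
Median ≈ 24 + ((34.5 − 28) / 21) × 8 = 26.4762

26.5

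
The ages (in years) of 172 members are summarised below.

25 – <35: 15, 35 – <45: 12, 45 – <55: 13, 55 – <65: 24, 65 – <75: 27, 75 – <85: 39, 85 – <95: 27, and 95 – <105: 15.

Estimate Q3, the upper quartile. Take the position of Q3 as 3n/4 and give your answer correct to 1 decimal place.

84.7

Cumulative frequencies: 15, 27, 40, 64, 91, 130, 157, 172
n = 172; position = 3n/4 = 129.
This falls in the class 75 – <85: L = 75, F = 91, f = 39, h = 10.
Upper quartile ≈ 75 + ((129 − 91) / 39) × 10 = 84.7436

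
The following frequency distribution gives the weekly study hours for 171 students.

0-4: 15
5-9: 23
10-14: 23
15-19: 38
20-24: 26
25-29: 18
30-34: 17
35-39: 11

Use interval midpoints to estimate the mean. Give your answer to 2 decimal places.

Midpoints: 2, 7, 12, 17, 22, 27, 32, 37
Σfm = 15×2 + 23×7 + 23×12 + 38×17 + 26×22 + 18×27 + 17×32 + 11×37 = 3122
n = Σf = 171
Mean = 3122 / 171 = 18.2573

18.26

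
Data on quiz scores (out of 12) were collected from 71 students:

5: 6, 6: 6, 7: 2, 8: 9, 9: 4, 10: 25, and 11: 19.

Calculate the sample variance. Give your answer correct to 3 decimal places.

3.816

Values: 5, 6, 7, 8, 9, 10, 11
n = 71, Σfx = 647, mean = 9.1127
Σfx² = 6163
Σf(x − x̄)² = Σfx² − (Σfx)²/n = 6163 − 647²/71 = 267.0986
Sample variance = 267.0986 / 70 = 3.8157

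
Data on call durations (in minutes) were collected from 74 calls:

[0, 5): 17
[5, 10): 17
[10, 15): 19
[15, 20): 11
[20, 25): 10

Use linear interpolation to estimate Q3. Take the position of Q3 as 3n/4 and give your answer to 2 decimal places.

Cumulative frequencies: 17, 34, 53, 64, 74
n = 74; position = 3n/4 = 55.5.
This falls in the class [15, 20): L = 15, F = 53, f = 11, h = 5.
Upper quartile ≈ 15 + ((55.5 − 53) / 11) × 5 = 16.1364

16.14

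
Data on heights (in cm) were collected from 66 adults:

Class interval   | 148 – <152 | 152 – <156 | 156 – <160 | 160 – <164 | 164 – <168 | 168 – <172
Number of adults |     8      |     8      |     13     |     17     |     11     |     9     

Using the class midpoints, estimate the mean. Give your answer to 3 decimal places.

Midpoints: 150, 154, 158, 162, 166, 170
Σfm = 8×150 + 8×154 + 13×158 + 17×162 + 11×166 + 9×170 = 10596
n = Σf = 66
Mean = 10596 / 66 = 160.5455

160.545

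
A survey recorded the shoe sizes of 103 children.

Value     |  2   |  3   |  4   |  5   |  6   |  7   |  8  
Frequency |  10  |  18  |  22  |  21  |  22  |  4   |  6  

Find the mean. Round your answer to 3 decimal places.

Values: 2, 3, 4, 5, 6, 7, 8
Σfx = 10×2 + 18×3 + 22×4 + 21×5 + 22×6 + 4×7 + 6×8 = 475
n = Σf = 103
Mean = 475 / 103 = 4.6117

4.612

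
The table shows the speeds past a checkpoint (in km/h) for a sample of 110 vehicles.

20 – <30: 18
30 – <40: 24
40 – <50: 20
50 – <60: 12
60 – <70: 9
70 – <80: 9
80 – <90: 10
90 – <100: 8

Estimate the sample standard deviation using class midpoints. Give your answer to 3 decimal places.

22.074

Midpoints: 25, 35, 45, 55, 65, 75, 85, 95
n = 110, Σfm = 5720, mean = 52.0000
Σfm² = 350550
Σf(m − x̄)² = Σfm² − (Σfm)²/n = 350550 − 5720²/110 = 53110.0000
Sample variance = 53110.0000 / 109 = 487.2477
Standard deviation = √487.2477 = 22.0737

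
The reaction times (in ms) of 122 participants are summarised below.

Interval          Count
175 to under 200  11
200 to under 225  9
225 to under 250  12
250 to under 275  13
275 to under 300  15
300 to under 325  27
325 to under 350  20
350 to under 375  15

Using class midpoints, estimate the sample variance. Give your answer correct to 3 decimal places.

Midpoints: 187.5, 212.5, 237.5, 262.5, 287.5, 312.5, 337.5, 362.5
n = 122, Σfm = 35175, mean = 288.3197
Σfm² = 10491562.5
Σf(m − x̄)² = Σfm² − (Σfm)²/n = 10491562.5 − 35175²/122 = 349918.0328
Sample variance = 349918.0328 / 121 = 2891.8846

2891.885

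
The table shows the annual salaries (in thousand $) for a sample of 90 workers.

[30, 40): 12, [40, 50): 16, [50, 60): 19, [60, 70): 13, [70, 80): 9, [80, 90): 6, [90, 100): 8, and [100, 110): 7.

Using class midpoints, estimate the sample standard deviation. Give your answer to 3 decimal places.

21.354

Midpoints: 35, 45, 55, 65, 75, 85, 95, 105
n = 90, Σfm = 5710, mean = 63.4444
Σfm² = 402850
Σf(m − x̄)² = Σfm² − (Σfm)²/n = 402850 − 5710²/90 = 40582.2222
Sample variance = 40582.2222 / 89 = 455.9800
Standard deviation = √455.9800 = 21.3537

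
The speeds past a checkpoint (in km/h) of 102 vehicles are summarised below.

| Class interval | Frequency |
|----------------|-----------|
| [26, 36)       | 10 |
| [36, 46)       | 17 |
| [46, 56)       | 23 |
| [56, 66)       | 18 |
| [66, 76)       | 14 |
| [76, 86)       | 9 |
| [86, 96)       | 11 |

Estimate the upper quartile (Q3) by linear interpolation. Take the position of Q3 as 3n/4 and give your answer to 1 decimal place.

72.1

Cumulative frequencies: 10, 27, 50, 68, 82, 91, 102
n = 102; position = 3n/4 = 76.5.
This falls in the class [66, 76): L = 66, F = 68, f = 14, h = 10.
Upper quartile ≈ 66 + ((76.5 − 68) / 14) × 10 = 72.0714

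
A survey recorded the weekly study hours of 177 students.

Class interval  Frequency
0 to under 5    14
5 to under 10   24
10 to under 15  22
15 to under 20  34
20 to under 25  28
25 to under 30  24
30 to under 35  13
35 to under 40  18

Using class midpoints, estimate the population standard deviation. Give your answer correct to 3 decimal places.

10.232

Midpoints: 2.5, 7.5, 12.5, 17.5, 22.5, 27.5, 32.5, 37.5
n = 177, Σfm = 3472.5, mean = 19.6186
Σfm² = 86656.25
Σf(m − x̄)² = Σfm² − (Σfm)²/n = 86656.25 − 3472.5²/177 = 18530.5085
Population variance = 18530.5085 / 177 = 104.6921
Standard deviation = √104.6921 = 10.2319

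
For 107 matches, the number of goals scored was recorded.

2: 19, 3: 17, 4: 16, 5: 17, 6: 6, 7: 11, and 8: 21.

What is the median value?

5

Cumulative frequencies: 19, 36, 52, 69, 75, 86, 107
n = 107, so the median is the value in position (n+1)/2 = 54.
Position 54 falls at value 5.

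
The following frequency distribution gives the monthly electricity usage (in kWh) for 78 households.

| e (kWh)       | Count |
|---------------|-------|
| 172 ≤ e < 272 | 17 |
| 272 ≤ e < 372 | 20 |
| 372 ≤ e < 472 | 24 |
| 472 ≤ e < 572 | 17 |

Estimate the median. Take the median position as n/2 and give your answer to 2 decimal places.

Cumulative frequencies: 17, 37, 61, 78
n = 78; position = n/2 = 39.
This falls in the class 372 ≤ e < 472: L = 372, F = 37, f = 24, h = 100.
Median ≈ 372 + ((39 − 37) / 24) × 100 = 380.3333

380.33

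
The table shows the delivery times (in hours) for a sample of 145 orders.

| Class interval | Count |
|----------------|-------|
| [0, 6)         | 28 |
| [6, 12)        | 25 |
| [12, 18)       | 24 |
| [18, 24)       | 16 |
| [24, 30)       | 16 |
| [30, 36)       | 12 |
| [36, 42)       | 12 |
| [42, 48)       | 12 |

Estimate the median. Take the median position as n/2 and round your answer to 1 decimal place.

Cumulative frequencies: 28, 53, 77, 93, 109, 121, 133, 145
n = 145; position = n/2 = 72.5.
This falls in the class [12, 18): L = 12, F = 53, f = 24, h = 6.
Median ≈ 12 + ((72.5 − 53) / 24) × 6 = 16.8750

16.9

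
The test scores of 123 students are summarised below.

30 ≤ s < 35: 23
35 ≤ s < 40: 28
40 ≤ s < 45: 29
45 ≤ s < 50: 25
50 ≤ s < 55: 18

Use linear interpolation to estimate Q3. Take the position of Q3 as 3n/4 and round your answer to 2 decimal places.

47.45

Cumulative frequencies: 23, 51, 80, 105, 123
n = 123; position = 3n/4 = 92.25.
This falls in the class 45 ≤ s < 50: L = 45, F = 80, f = 25, h = 5.
Upper quartile ≈ 45 + ((92.25 − 80) / 25) × 5 = 47.4500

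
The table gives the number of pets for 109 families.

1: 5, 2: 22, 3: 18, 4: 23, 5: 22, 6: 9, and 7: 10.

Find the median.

Cumulative frequencies: 5, 27, 45, 68, 90, 99, 109
n = 109, so the median is the value in position (n+1)/2 = 55.
Position 55 falls at value 4.

4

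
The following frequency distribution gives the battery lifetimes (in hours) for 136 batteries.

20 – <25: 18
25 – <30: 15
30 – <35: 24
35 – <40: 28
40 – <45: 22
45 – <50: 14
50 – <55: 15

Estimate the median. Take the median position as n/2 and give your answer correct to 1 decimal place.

Cumulative frequencies: 18, 33, 57, 85, 107, 121, 136
n = 136; position = n/2 = 68.
This falls in the class 35 – <40: L = 35, F = 57, f = 28, h = 5.
Median ≈ 35 + ((68 − 57) / 28) × 5 = 36.9643

37.0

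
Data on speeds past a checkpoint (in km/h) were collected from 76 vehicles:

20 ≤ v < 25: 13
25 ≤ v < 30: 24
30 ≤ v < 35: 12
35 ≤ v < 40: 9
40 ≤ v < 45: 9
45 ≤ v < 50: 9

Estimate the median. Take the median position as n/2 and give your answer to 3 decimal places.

30.417

Cumulative frequencies: 13, 37, 49, 58, 67, 76
n = 76; position = n/2 = 38.
This falls in the class 30 ≤ v < 35: L = 30, F = 37, f = 12, h = 5.
Median ≈ 30 + ((38 − 37) / 12) × 5 = 30.4167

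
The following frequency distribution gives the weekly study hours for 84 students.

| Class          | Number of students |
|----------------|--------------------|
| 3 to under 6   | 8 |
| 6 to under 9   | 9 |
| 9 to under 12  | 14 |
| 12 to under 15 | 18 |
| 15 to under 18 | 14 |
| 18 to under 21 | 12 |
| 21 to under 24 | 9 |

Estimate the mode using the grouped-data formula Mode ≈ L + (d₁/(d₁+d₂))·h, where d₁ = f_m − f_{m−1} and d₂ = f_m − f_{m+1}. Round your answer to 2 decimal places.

13.50

Modal class: 12 to under 15 (highest frequency 18).
d₁ = 18 − 14 = 4, d₂ = 18 − 14 = 4
Mode ≈ 12 + (4/(4+4)) × 3 = 12 + 1.5000 = 13.5000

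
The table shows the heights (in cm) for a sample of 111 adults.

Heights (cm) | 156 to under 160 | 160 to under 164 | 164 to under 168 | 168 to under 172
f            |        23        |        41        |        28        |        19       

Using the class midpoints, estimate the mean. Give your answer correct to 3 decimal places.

Midpoints: 158, 162, 166, 170
Σfm = 23×158 + 41×162 + 28×166 + 19×170 = 18154
n = Σf = 111
Mean = 18154 / 111 = 163.5495

163.550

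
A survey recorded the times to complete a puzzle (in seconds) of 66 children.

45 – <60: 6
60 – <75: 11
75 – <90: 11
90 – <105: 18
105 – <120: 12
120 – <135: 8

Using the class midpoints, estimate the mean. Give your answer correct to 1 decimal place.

92.3

Midpoints: 52.5, 67.5, 82.5, 97.5, 112.5, 127.5
Σfm = 6×52.5 + 11×67.5 + 11×82.5 + 18×97.5 + 12×112.5 + 8×127.5 = 6090
n = Σf = 66
Mean = 6090 / 66 = 92.2727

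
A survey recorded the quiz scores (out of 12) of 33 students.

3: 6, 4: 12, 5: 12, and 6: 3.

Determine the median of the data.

Cumulative frequencies: 6, 18, 30, 33
n = 33, so the median is the value in position (n+1)/2 = 17.
Position 17 falls at value 4.

4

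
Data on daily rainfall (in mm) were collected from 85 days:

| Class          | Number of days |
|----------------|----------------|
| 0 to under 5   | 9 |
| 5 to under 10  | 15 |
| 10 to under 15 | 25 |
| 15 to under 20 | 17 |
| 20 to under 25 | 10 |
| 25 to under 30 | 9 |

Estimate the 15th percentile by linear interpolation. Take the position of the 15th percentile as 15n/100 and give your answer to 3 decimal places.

6.250

Cumulative frequencies: 9, 24, 49, 66, 76, 85
n = 85; position = 15n/100 = 12.75.
This falls in the class 5 to under 10: L = 5, F = 9, f = 15, h = 5.
15th percentile ≈ 5 + ((12.75 − 9) / 15) × 5 = 6.2500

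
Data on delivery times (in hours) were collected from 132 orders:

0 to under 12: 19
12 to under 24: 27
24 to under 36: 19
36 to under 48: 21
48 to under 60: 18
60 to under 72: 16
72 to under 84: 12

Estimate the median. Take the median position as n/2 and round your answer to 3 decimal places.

Cumulative frequencies: 19, 46, 65, 86, 104, 120, 132
n = 132; position = n/2 = 66.
This falls in the class 36 to under 48: L = 36, F = 65, f = 21, h = 12.
Median ≈ 36 + ((66 − 65) / 21) × 12 = 36.5714

36.571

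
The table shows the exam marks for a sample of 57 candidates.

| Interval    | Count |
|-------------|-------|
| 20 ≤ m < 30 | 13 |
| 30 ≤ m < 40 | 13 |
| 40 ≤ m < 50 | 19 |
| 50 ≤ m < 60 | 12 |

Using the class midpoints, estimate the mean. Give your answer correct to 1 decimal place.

40.3

Midpoints: 25, 35, 45, 55
Σfm = 13×25 + 13×35 + 19×45 + 12×55 = 2295
n = Σf = 57
Mean = 2295 / 57 = 40.2632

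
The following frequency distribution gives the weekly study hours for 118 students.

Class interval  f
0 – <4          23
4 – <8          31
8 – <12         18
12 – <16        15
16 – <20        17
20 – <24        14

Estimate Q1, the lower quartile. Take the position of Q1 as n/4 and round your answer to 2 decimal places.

Cumulative frequencies: 23, 54, 72, 87, 104, 118
n = 118; position = n/4 = 29.5.
This falls in the class 4 – <8: L = 4, F = 23, f = 31, h = 4.
Lower quartile ≈ 4 + ((29.5 − 23) / 31) × 4 = 4.8387

4.84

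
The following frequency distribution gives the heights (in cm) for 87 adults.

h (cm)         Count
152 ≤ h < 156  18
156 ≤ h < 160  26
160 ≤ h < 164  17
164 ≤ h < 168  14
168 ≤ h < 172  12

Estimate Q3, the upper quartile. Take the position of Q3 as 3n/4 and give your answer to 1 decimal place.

Cumulative frequencies: 18, 44, 61, 75, 87
n = 87; position = 3n/4 = 65.25.
This falls in the class 164 ≤ h < 168: L = 164, F = 61, f = 14, h = 4.
Upper quartile ≈ 164 + ((65.25 − 61) / 14) × 4 = 165.2143

165.2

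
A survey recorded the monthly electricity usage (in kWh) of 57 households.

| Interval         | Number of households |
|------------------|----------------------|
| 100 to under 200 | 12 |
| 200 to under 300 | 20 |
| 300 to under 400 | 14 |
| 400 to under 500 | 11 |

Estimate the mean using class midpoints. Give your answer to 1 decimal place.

Midpoints: 150, 250, 350, 450
Σfm = 12×150 + 20×250 + 14×350 + 11×450 = 16650
n = Σf = 57
Mean = 16650 / 57 = 292.1053

292.1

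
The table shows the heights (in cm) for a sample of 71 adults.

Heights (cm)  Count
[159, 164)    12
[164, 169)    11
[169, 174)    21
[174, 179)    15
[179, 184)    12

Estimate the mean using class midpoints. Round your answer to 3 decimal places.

171.782

Midpoints: 161.5, 166.5, 171.5, 176.5, 181.5
Σfm = 12×161.5 + 11×166.5 + 21×171.5 + 15×176.5 + 12×181.5 = 12196.5
n = Σf = 71
Mean = 12196.5 / 71 = 171.7817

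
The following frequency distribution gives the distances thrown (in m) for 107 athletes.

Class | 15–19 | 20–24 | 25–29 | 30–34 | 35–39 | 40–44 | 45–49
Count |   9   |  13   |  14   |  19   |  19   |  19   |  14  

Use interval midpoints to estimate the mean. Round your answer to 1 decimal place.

33.5

Midpoints: 17, 22, 27, 32, 37, 42, 47
Σfm = 9×17 + 13×22 + 14×27 + 19×32 + 19×37 + 19×42 + 14×47 = 3584
n = Σf = 107
Mean = 3584 / 107 = 33.4953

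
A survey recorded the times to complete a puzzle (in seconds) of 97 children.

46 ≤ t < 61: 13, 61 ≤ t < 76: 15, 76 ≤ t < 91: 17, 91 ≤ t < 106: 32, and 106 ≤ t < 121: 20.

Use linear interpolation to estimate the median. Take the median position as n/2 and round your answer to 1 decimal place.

92.6

Cumulative frequencies: 13, 28, 45, 77, 97
n = 97; position = n/2 = 48.5.
This falls in the class 91 ≤ t < 106: L = 91, F = 45, f = 32, h = 15.
Median ≈ 91 + ((48.5 − 45) / 32) × 15 = 92.6406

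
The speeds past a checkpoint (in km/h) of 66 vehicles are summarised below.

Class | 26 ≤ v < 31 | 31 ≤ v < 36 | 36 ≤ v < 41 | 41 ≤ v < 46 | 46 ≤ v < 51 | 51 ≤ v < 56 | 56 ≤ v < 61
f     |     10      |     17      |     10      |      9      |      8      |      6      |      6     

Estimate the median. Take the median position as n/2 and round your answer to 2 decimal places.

Cumulative frequencies: 10, 27, 37, 46, 54, 60, 66
n = 66; position = n/2 = 33.
This falls in the class 36 ≤ v < 41: L = 36, F = 27, f = 10, h = 5.
Median ≈ 36 + ((33 − 27) / 10) × 5 = 39.0000

39.00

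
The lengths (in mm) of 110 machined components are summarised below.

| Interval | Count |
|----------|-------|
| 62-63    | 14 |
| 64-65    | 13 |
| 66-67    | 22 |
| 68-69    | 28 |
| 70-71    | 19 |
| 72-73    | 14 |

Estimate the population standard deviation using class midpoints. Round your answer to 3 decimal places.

Midpoints: 62.5, 64.5, 66.5, 68.5, 70.5, 72.5
n = 110, Σfm = 7449, mean = 67.7182
Σfm² = 505465.5
Σf(m − x̄)² = Σfm² − (Σfm)²/n = 505465.5 − 7449²/110 = 1032.7636
Population variance = 1032.7636 / 110 = 9.3888
Standard deviation = √9.3888 = 3.0641

3.064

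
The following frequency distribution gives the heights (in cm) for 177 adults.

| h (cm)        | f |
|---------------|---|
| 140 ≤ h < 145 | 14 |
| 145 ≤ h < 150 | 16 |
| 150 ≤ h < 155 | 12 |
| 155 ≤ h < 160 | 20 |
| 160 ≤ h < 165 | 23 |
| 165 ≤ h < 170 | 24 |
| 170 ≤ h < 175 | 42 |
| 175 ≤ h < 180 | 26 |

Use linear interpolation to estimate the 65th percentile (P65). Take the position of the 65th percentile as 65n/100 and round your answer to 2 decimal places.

170.72

Cumulative frequencies: 14, 30, 42, 62, 85, 109, 151, 177
n = 177; position = 65n/100 = 115.05.
This falls in the class 170 ≤ h < 175: L = 170, F = 109, f = 42, h = 5.
65th percentile ≈ 170 + ((115.05 − 109) / 42) × 5 = 170.7202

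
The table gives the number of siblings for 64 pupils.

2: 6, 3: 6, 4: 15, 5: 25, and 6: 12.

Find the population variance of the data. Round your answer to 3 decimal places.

Values: 2, 3, 4, 5, 6
n = 64, Σfx = 287, mean = 4.4844
Σfx² = 1375
Σf(x − x̄)² = Σfx² − (Σfx)²/n = 1375 − 287²/64 = 87.9844
Population variance = 87.9844 / 64 = 1.3748

1.375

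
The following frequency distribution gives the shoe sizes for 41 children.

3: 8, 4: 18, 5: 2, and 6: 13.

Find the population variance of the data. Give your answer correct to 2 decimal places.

1.27

Values: 3, 4, 5, 6
n = 41, Σfx = 184, mean = 4.4878
Σfx² = 878
Σf(x − x̄)² = Σfx² − (Σfx)²/n = 878 − 184²/41 = 52.2439
Population variance = 52.2439 / 41 = 1.2742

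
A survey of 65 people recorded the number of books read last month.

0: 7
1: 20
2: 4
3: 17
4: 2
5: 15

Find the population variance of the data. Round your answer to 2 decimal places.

Values: 0, 1, 2, 3, 4, 5
n = 65, Σfx = 162, mean = 2.4923
Σfx² = 596
Σf(x − x̄)² = Σfx² − (Σfx)²/n = 596 − 162²/65 = 192.2462
Population variance = 192.2462 / 65 = 2.9576

2.96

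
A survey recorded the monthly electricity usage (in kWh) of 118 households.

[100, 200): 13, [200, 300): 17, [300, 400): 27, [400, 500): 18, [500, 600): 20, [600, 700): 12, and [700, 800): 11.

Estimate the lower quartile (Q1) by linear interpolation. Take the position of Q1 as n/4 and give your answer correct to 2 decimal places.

297.06

Cumulative frequencies: 13, 30, 57, 75, 95, 107, 118
n = 118; position = n/4 = 29.5.
This falls in the class [200, 300): L = 200, F = 13, f = 17, h = 100.
Lower quartile ≈ 200 + ((29.5 − 13) / 17) × 100 = 297.0588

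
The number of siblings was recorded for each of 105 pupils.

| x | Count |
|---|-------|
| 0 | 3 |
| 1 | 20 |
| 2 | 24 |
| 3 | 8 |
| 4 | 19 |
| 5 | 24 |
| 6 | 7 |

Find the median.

Cumulative frequencies: 3, 23, 47, 55, 74, 98, 105
n = 105, so the median is the value in position (n+1)/2 = 53.
Position 53 falls at value 3.

3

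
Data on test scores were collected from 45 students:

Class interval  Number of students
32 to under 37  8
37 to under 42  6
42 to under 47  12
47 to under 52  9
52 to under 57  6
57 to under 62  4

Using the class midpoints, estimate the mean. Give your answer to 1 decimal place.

45.7

Midpoints: 34.5, 39.5, 44.5, 49.5, 54.5, 59.5
Σfm = 8×34.5 + 6×39.5 + 12×44.5 + 9×49.5 + 6×54.5 + 4×59.5 = 2057.5
n = Σf = 45
Mean = 2057.5 / 45 = 45.7222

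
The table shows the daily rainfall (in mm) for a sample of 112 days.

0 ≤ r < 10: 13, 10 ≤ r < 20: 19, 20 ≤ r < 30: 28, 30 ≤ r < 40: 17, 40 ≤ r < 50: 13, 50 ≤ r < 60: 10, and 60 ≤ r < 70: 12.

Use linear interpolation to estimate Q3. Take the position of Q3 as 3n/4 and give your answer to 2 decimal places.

Cumulative frequencies: 13, 32, 60, 77, 90, 100, 112
n = 112; position = 3n/4 = 84.
This falls in the class 40 ≤ r < 50: L = 40, F = 77, f = 13, h = 10.
Upper quartile ≈ 40 + ((84 − 77) / 13) × 10 = 45.3846

45.38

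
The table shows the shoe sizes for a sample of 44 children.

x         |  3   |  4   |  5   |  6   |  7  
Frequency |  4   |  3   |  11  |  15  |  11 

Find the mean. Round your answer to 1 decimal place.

5.6

Values: 3, 4, 5, 6, 7
Σfx = 4×3 + 3×4 + 11×5 + 15×6 + 11×7 = 246
n = Σf = 44
Mean = 246 / 44 = 5.5909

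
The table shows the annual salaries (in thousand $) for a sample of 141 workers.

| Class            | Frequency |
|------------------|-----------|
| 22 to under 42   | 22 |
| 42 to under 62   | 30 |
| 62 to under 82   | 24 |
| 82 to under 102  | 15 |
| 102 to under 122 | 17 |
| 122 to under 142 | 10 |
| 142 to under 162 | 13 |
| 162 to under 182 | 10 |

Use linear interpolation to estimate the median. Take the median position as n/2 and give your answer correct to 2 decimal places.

77.42

Cumulative frequencies: 22, 52, 76, 91, 108, 118, 131, 141
n = 141; position = n/2 = 70.5.
This falls in the class 62 to under 82: L = 62, F = 52, f = 24, h = 20.
Median ≈ 62 + ((70.5 − 52) / 24) × 20 = 77.4167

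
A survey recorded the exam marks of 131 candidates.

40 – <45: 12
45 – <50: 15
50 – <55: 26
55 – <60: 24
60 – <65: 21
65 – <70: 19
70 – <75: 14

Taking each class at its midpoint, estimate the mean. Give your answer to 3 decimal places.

Midpoints: 42.5, 47.5, 52.5, 57.5, 62.5, 67.5, 72.5
Σfm = 12×42.5 + 15×47.5 + 26×52.5 + 24×57.5 + 21×62.5 + 19×67.5 + 14×72.5 = 7577.5
n = Σf = 131
Mean = 7577.5 / 131 = 57.8435

57.844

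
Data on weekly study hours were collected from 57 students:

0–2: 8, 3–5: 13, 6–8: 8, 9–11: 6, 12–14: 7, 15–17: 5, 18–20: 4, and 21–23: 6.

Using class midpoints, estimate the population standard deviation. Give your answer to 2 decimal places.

6.77

Midpoints: 1, 4, 7, 10, 13, 16, 19, 22
n = 57, Σfm = 555, mean = 9.7368
Σfm² = 8019
Σf(m − x̄)² = Σfm² − (Σfm)²/n = 8019 − 555²/57 = 2615.0526
Population variance = 2615.0526 / 57 = 45.8781
Standard deviation = √45.8781 = 6.7733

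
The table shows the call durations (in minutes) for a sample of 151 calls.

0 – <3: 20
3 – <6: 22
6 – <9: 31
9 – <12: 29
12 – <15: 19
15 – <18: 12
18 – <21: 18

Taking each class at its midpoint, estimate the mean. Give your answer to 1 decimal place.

9.7

Midpoints: 1.5, 4.5, 7.5, 10.5, 13.5, 16.5, 19.5
Σfm = 20×1.5 + 22×4.5 + 31×7.5 + 29×10.5 + 19×13.5 + 12×16.5 + 18×19.5 = 1471.5
n = Σf = 151
Mean = 1471.5 / 151 = 9.7450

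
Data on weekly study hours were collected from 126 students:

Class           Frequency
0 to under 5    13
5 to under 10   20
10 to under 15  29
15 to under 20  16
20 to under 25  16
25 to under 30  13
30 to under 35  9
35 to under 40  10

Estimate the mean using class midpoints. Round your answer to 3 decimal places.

17.540

Midpoints: 2.5, 7.5, 12.5, 17.5, 22.5, 27.5, 32.5, 37.5
Σfm = 13×2.5 + 20×7.5 + 29×12.5 + 16×17.5 + 16×22.5 + 13×27.5 + 9×32.5 + 10×37.5 = 2210
n = Σf = 126
Mean = 2210 / 126 = 17.5397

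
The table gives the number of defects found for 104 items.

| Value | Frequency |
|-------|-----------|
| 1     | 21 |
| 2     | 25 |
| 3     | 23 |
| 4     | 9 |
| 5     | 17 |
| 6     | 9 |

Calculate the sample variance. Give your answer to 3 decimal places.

2.591

Values: 1, 2, 3, 4, 5, 6
n = 104, Σfx = 315, mean = 3.0288
Σfx² = 1221
Σf(x − x̄)² = Σfx² − (Σfx)²/n = 1221 − 315²/104 = 266.9135
Sample variance = 266.9135 / 103 = 2.5914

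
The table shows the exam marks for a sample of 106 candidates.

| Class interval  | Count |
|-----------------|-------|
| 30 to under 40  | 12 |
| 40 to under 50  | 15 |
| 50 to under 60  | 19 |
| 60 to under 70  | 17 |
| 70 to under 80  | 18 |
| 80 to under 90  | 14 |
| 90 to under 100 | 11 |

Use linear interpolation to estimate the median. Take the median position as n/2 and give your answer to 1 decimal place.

Cumulative frequencies: 12, 27, 46, 63, 81, 95, 106
n = 106; position = n/2 = 53.
This falls in the class 60 to under 70: L = 60, F = 46, f = 17, h = 10.
Median ≈ 60 + ((53 − 46) / 17) × 10 = 64.1176

64.1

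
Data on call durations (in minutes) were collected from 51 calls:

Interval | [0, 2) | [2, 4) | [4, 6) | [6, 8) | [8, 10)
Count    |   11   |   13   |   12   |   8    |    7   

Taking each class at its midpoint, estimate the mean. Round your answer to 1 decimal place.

4.5

Midpoints: 1, 3, 5, 7, 9
Σfm = 11×1 + 13×3 + 12×5 + 8×7 + 7×9 = 229
n = Σf = 51
Mean = 229 / 51 = 4.4902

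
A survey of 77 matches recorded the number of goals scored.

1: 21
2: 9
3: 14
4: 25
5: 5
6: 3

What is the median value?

Cumulative frequencies: 21, 30, 44, 69, 74, 77
n = 77, so the median is the value in position (n+1)/2 = 39.
Position 39 falls at value 3.

3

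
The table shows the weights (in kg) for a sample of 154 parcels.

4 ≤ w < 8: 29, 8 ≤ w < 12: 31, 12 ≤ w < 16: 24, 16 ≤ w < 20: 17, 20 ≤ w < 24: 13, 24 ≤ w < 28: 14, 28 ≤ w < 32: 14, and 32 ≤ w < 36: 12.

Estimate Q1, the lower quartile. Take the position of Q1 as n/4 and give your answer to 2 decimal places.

9.23

Cumulative frequencies: 29, 60, 84, 101, 114, 128, 142, 154
n = 154; position = n/4 = 38.5.
This falls in the class 8 ≤ w < 12: L = 8, F = 29, f = 31, h = 4.
Lower quartile ≈ 8 + ((38.5 − 29) / 31) × 4 = 9.2258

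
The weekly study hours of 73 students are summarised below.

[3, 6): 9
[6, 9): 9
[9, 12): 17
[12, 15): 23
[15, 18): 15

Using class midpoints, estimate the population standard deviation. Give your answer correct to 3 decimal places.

3.826

Midpoints: 4.5, 7.5, 10.5, 13.5, 16.5
n = 73, Σfm = 844.5, mean = 11.5685
Σfm² = 10838.25
Σf(m − x̄)² = Σfm² − (Σfm)²/n = 10838.25 − 844.5²/73 = 1068.6575
Population variance = 1068.6575 / 73 = 14.6391
Standard deviation = √14.6391 = 3.8261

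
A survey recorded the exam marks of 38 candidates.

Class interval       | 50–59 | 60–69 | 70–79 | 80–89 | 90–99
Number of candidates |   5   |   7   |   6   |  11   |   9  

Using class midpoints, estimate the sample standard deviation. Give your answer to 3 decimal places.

13.775

Midpoints: 54.5, 64.5, 74.5, 84.5, 94.5
n = 38, Σfm = 2951, mean = 77.6579
Σfm² = 236189.5
Σf(m − x̄)² = Σfm² − (Σfm)²/n = 236189.5 − 2951²/38 = 7021.0526
Sample variance = 7021.0526 / 37 = 189.7582
Standard deviation = √189.7582 = 13.7753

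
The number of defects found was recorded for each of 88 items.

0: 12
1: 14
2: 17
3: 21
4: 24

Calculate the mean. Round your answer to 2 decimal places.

2.35

Values: 0, 1, 2, 3, 4
Σfx = 12×0 + 14×1 + 17×2 + 21×3 + 24×4 = 207
n = Σf = 88
Mean = 207 / 88 = 2.3523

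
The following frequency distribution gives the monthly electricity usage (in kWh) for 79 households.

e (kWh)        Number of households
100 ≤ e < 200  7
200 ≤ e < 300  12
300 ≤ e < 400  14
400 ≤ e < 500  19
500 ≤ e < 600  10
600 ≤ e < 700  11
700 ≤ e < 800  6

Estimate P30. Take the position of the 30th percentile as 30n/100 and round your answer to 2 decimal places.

333.57

Cumulative frequencies: 7, 19, 33, 52, 62, 73, 79
n = 79; position = 30n/100 = 23.7.
This falls in the class 300 ≤ e < 400: L = 300, F = 19, f = 14, h = 100.
30th percentile ≈ 300 + ((23.7 − 19) / 14) × 100 = 333.5714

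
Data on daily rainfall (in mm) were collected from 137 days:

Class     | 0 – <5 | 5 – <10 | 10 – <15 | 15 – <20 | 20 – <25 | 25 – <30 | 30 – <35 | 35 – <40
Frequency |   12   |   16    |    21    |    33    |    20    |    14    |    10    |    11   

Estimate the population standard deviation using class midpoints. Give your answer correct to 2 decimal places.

Midpoints: 2.5, 7.5, 12.5, 17.5, 22.5, 27.5, 32.5, 37.5
n = 137, Σfm = 2562.5, mean = 18.7044
Σfm² = 61106.25
Σf(m − x̄)² = Σfm² − (Σfm)²/n = 61106.25 − 2562.5²/137 = 13176.2774
Population variance = 13176.2774 / 137 = 96.1772
Standard deviation = √96.1772 = 9.8070

9.81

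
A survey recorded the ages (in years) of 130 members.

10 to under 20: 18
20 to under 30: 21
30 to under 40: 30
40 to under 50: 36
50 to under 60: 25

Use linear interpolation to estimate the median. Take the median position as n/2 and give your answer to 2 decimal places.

38.67

Cumulative frequencies: 18, 39, 69, 105, 130
n = 130; position = n/2 = 65.
This falls in the class 30 to under 40: L = 30, F = 39, f = 30, h = 10.
Median ≈ 30 + ((65 − 39) / 30) × 10 = 38.6667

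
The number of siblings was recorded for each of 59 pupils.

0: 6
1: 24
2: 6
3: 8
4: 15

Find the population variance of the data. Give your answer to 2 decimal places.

1.96

Values: 0, 1, 2, 3, 4
n = 59, Σfx = 120, mean = 2.0339
Σfx² = 360
Σf(x − x̄)² = Σfx² − (Σfx)²/n = 360 − 120²/59 = 115.9322
Population variance = 115.9322 / 59 = 1.9650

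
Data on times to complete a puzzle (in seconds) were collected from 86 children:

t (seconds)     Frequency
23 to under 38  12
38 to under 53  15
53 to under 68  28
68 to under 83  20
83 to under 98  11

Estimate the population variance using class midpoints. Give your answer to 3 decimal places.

Midpoints: 30.5, 45.5, 60.5, 75.5, 90.5
n = 86, Σfm = 5248, mean = 61.0233
Σfm² = 348801.5
Σf(m − x̄)² = Σfm² − (Σfm)²/n = 348801.5 − 5248²/86 = 28551.4535
Population variance = 28551.4535 / 86 = 331.9936

331.994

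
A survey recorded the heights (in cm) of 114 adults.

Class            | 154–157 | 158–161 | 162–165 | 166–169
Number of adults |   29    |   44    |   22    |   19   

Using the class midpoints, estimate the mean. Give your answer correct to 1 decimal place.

Midpoints: 155.5, 159.5, 163.5, 167.5
Σfm = 29×155.5 + 44×159.5 + 22×163.5 + 19×167.5 = 18307
n = Σf = 114
Mean = 18307 / 114 = 160.5877

160.6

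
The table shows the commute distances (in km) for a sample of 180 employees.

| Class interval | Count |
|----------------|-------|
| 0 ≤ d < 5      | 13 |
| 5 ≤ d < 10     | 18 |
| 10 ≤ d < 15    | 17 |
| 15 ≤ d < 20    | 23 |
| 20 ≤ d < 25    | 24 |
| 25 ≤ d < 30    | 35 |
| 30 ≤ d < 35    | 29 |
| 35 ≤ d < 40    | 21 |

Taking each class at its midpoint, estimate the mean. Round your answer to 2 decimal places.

Midpoints: 2.5, 7.5, 12.5, 17.5, 22.5, 27.5, 32.5, 37.5
Σfm = 13×2.5 + 18×7.5 + 17×12.5 + 23×17.5 + 24×22.5 + 35×27.5 + 29×32.5 + 21×37.5 = 4015
n = Σf = 180
Mean = 4015 / 180 = 22.3056

22.31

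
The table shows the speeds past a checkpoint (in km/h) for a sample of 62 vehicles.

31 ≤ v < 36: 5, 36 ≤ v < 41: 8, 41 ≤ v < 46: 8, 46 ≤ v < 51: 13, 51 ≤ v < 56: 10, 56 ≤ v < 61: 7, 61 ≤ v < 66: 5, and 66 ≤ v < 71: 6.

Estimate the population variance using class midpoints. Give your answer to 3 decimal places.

102.706

Midpoints: 33.5, 38.5, 43.5, 48.5, 53.5, 58.5, 63.5, 68.5
n = 62, Σfm = 3127, mean = 50.4355
Σfm² = 164079.5
Σf(m − x̄)² = Σfm² − (Σfm)²/n = 164079.5 − 3127²/62 = 6367.7419
Population variance = 6367.7419 / 62 = 102.7055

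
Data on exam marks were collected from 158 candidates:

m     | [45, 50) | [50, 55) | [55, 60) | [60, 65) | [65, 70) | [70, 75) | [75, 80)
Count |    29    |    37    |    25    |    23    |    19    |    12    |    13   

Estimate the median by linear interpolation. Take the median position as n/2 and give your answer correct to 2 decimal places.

57.60

Cumulative frequencies: 29, 66, 91, 114, 133, 145, 158
n = 158; position = n/2 = 79.
This falls in the class [55, 60): L = 55, F = 66, f = 25, h = 5.
Median ≈ 55 + ((79 − 66) / 25) × 5 = 57.6000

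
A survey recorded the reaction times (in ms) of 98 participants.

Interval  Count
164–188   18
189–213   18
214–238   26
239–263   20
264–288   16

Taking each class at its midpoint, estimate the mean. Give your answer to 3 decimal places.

225.490

Midpoints: 176, 201, 226, 251, 276
Σfm = 18×176 + 18×201 + 26×226 + 20×251 + 16×276 = 22098
n = Σf = 98
Mean = 22098 / 98 = 225.4898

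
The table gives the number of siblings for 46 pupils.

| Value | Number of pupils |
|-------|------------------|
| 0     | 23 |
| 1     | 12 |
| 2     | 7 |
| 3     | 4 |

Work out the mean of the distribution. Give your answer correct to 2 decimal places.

0.83

Values: 0, 1, 2, 3
Σfx = 23×0 + 12×1 + 7×2 + 4×3 = 38
n = Σf = 46
Mean = 38 / 46 = 0.8261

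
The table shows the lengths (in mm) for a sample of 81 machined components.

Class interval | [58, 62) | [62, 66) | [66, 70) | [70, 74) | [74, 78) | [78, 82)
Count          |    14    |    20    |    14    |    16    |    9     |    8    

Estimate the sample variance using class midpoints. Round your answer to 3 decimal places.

39.753

Midpoints: 60, 64, 68, 72, 76, 80
n = 81, Σfm = 5548, mean = 68.4938
Σfm² = 383184
Σf(m − x̄)² = Σfm² − (Σfm)²/n = 383184 − 5548²/81 = 3180.2469
Sample variance = 3180.2469 / 80 = 39.7531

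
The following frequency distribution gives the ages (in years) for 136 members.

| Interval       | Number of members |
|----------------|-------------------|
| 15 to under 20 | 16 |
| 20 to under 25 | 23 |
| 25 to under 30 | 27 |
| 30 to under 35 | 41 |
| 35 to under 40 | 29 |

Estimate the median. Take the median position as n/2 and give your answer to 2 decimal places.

Cumulative frequencies: 16, 39, 66, 107, 136
n = 136; position = n/2 = 68.
This falls in the class 30 to under 35: L = 30, F = 66, f = 41, h = 5.
Median ≈ 30 + ((68 − 66) / 41) × 5 = 30.2439

30.24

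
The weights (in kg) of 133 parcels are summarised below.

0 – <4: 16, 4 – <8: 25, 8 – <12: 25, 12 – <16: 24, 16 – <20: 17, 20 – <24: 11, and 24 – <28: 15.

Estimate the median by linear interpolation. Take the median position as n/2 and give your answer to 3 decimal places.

Cumulative frequencies: 16, 41, 66, 90, 107, 118, 133
n = 133; position = n/2 = 66.5.
This falls in the class 12 – <16: L = 12, F = 66, f = 24, h = 4.
Median ≈ 12 + ((66.5 − 66) / 24) × 4 = 12.0833

12.083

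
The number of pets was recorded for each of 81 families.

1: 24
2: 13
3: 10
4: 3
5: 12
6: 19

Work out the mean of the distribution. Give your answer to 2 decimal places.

Values: 1, 2, 3, 4, 5, 6
Σfx = 24×1 + 13×2 + 10×3 + 3×4 + 12×5 + 19×6 = 266
n = Σf = 81
Mean = 266 / 81 = 3.2840

3.28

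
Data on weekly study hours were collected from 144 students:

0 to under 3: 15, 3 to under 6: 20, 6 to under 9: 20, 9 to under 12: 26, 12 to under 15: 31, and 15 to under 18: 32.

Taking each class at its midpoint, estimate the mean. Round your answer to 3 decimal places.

Midpoints: 1.5, 4.5, 7.5, 10.5, 13.5, 16.5
Σfm = 15×1.5 + 20×4.5 + 20×7.5 + 26×10.5 + 31×13.5 + 32×16.5 = 1482
n = Σf = 144
Mean = 1482 / 144 = 10.2917

10.292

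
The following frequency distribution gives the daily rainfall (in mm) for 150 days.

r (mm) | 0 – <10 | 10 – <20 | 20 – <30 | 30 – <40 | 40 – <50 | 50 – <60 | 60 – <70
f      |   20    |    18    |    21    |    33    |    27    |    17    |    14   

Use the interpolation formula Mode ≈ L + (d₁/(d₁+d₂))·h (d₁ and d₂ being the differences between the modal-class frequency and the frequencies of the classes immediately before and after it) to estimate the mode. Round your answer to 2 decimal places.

36.67

Modal class: 30 – <40 (highest frequency 33).
d₁ = 33 − 21 = 12, d₂ = 33 − 27 = 6
Mode ≈ 30 + (12/(12+6)) × 10 = 30 + 6.6667 = 36.6667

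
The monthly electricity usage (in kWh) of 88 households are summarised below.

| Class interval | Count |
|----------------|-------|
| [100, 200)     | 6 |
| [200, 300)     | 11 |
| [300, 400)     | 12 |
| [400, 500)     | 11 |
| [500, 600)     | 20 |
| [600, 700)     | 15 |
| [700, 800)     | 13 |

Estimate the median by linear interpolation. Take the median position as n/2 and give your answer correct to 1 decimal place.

Cumulative frequencies: 6, 17, 29, 40, 60, 75, 88
n = 88; position = n/2 = 44.
This falls in the class [500, 600): L = 500, F = 40, f = 20, h = 100.
Median ≈ 500 + ((44 − 40) / 20) × 100 = 520.0000

520.0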